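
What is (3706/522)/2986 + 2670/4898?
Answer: 1044964907/1908618354 ≈ 0.54750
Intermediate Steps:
(3706/522)/2986 + 2670/4898 = (3706*(1/522))*(1/2986) + 2670*(1/4898) = (1853/261)*(1/2986) + 1335/2449 = 1853/779346 + 1335/2449 = 1044964907/1908618354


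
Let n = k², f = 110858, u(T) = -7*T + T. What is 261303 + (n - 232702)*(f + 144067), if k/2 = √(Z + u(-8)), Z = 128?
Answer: -59141828847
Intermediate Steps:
u(T) = -6*T
k = 8*√11 (k = 2*√(128 - 6*(-8)) = 2*√(128 + 48) = 2*√176 = 2*(4*√11) = 8*√11 ≈ 26.533)
n = 704 (n = (8*√11)² = 704)
261303 + (n - 232702)*(f + 144067) = 261303 + (704 - 232702)*(110858 + 144067) = 261303 - 231998*254925 = 261303 - 59142090150 = -59141828847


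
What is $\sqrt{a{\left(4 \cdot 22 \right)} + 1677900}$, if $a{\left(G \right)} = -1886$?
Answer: $\sqrt{1676014} \approx 1294.6$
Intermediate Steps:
$\sqrt{a{\left(4 \cdot 22 \right)} + 1677900} = \sqrt{-1886 + 1677900} = \sqrt{1676014}$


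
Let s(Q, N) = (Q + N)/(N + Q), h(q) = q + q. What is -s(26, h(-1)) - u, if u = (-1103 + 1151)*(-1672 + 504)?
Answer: 56063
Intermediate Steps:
h(q) = 2*q
s(Q, N) = 1 (s(Q, N) = (N + Q)/(N + Q) = 1)
u = -56064 (u = 48*(-1168) = -56064)
-s(26, h(-1)) - u = -1*1 - 1*(-56064) = -1 + 56064 = 56063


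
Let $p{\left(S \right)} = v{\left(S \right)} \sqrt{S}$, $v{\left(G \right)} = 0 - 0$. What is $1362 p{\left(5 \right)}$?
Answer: $0$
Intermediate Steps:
$v{\left(G \right)} = 0$ ($v{\left(G \right)} = 0 + 0 = 0$)
$p{\left(S \right)} = 0$ ($p{\left(S \right)} = 0 \sqrt{S} = 0$)
$1362 p{\left(5 \right)} = 1362 \cdot 0 = 0$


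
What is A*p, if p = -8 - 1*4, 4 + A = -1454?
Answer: 17496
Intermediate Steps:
A = -1458 (A = -4 - 1454 = -1458)
p = -12 (p = -8 - 4 = -12)
A*p = -1458*(-12) = 17496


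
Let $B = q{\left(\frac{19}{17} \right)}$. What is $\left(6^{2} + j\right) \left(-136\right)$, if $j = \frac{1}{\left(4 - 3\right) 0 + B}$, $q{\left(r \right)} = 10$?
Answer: $- \frac{24548}{5} \approx -4909.6$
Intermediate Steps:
$B = 10$
$j = \frac{1}{10}$ ($j = \frac{1}{\left(4 - 3\right) 0 + 10} = \frac{1}{1 \cdot 0 + 10} = \frac{1}{0 + 10} = \frac{1}{10} \approx 0.1$)
$\left(6^{2} + j\right) \left(-136\right) = \left(6^{2} + \frac{1}{10}\right) \left(-136\right) = \left(36 + \frac{1}{10}\right) \left(-136\right) = \frac{361}{10} \left(-136\right) = - \frac{24548}{5}$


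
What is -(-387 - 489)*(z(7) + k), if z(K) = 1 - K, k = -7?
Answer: -11388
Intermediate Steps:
-(-387 - 489)*(z(7) + k) = -(-387 - 489)*((1 - 1*7) - 7) = -(-876)*((1 - 7) - 7) = -(-876)*(-6 - 7) = -(-876)*(-13) = -1*11388 = -11388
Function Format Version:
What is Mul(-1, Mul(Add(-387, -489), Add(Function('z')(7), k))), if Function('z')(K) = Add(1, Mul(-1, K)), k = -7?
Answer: -11388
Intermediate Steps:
Mul(-1, Mul(Add(-387, -489), Add(Function('z')(7), k))) = Mul(-1, Mul(Add(-387, -489), Add(Add(1, Mul(-1, 7)), -7))) = Mul(-1, Mul(-876, Add(Add(1, -7), -7))) = Mul(-1, Mul(-876, Add(-6, -7))) = Mul(-1, Mul(-876, -13)) = Mul(-1, 11388) = -11388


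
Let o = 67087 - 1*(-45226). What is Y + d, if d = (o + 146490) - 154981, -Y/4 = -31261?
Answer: 228866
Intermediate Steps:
o = 112313 (o = 67087 + 45226 = 112313)
Y = 125044 (Y = -4*(-31261) = 125044)
d = 103822 (d = (112313 + 146490) - 154981 = 258803 - 154981 = 103822)
Y + d = 125044 + 103822 = 228866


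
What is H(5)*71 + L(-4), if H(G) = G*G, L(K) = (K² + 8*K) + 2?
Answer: 1761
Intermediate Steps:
L(K) = 2 + K² + 8*K
H(G) = G²
H(5)*71 + L(-4) = 5²*71 + (2 + (-4)² + 8*(-4)) = 25*71 + (2 + 16 - 32) = 1775 - 14 = 1761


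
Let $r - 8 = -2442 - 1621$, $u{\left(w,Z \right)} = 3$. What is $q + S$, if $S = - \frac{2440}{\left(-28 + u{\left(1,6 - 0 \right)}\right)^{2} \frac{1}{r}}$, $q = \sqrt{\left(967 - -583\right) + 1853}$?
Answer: $\frac{395768}{25} + \sqrt{3403} \approx 15889.0$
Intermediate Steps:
$r = -4055$ ($r = 8 - 4063 = -4055$)
$q = \sqrt{3403}$ ($q = \sqrt{\left(967 + 583\right) + 1853} = \sqrt{1550 + 1853} = \sqrt{3403} \approx 58.335$)
$S = \frac{395768}{25}$ ($S = - \frac{2440}{\left(-28 + 3\right)^{2} \frac{1}{-4055}} = - \frac{2440}{\left(-25\right)^{2} \left(- \frac{1}{4055}\right)} = - \frac{2440}{625 \left(- \frac{1}{4055}\right)} = - \frac{2440}{- \frac{125}{811}} = \left(-2440\right) \left(- \frac{811}{125}\right) = \frac{395768}{25} \approx 15831.0$)
$q + S = \sqrt{3403} + \frac{395768}{25} = \frac{395768}{25} + \sqrt{3403}$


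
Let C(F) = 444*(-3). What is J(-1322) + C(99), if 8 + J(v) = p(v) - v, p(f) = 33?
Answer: 15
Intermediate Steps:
C(F) = -1332
J(v) = 25 - v (J(v) = -8 + (33 - v) = 25 - v)
J(-1322) + C(99) = (25 - 1*(-1322)) - 1332 = (25 + 1322) - 1332 = 1347 - 1332 = 15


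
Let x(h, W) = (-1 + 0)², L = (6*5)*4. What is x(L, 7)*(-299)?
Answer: -299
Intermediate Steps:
L = 120 (L = 30*4 = 120)
x(h, W) = 1 (x(h, W) = (-1)² = 1)
x(L, 7)*(-299) = 1*(-299) = -299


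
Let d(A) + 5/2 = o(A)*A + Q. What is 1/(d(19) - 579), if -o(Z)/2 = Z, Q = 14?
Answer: -2/2579 ≈ -0.00077549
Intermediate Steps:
o(Z) = -2*Z
d(A) = 23/2 - 2*A² (d(A) = -5/2 + ((-2*A)*A + 14) = -5/2 + (-2*A² + 14) = -5/2 + (14 - 2*A²) = 23/2 - 2*A²)
1/(d(19) - 579) = 1/((23/2 - 2*19²) - 579) = 1/((23/2 - 2*361) - 579) = 1/((23/2 - 722) - 579) = 1/(-1421/2 - 579) = 1/(-2579/2) = -2/2579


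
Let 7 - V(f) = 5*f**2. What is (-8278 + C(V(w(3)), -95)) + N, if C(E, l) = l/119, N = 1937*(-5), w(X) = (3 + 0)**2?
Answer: -2137692/119 ≈ -17964.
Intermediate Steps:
w(X) = 9 (w(X) = 3**2 = 9)
N = -9685
V(f) = 7 - 5*f**2
C(E, l) = l/119 (C(E, l) = l*(1/119) = l/119)
(-8278 + C(V(w(3)), -95)) + N = (-8278 + (1/119)*(-95)) - 9685 = (-8278 - 95/119) - 9685 = -985177/119 - 9685 = -2137692/119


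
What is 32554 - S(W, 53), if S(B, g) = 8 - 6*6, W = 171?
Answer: 32582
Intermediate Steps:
S(B, g) = -28 (S(B, g) = 8 - 36 = -28)
32554 - S(W, 53) = 32554 - 1*(-28) = 32554 + 28 = 32582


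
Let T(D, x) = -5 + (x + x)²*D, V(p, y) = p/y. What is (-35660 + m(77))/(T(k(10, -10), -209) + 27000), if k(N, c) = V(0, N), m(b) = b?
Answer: -35583/26995 ≈ -1.3181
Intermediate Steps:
k(N, c) = 0 (k(N, c) = 0/N = 0)
T(D, x) = -5 + 4*D*x² (T(D, x) = -5 + (2*x)²*D = -5 + (4*x²)*D = -5 + 4*D*x²)
(-35660 + m(77))/(T(k(10, -10), -209) + 27000) = (-35660 + 77)/((-5 + 4*0*(-209)²) + 27000) = -35583/((-5 + 4*0*43681) + 27000) = -35583/((-5 + 0) + 27000) = -35583/(-5 + 27000) = -35583/26995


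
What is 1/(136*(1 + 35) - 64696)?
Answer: -1/59800 ≈ -1.6722e-5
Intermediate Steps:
1/(136*(1 + 35) - 64696) = 1/(136*36 - 64696) = 1/(4896 - 64696) = 1/(-59800) = -1/59800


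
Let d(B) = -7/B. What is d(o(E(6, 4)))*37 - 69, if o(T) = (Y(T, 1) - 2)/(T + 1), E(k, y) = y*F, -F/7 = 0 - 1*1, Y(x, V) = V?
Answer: 7442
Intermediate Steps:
F = 7 (F = -7*(0 - 1*1) = -7*(0 - 1) = -7*(-1) = 7)
E(k, y) = 7*y (E(k, y) = y*7 = 7*y)
o(T) = -1/(1 + T) (o(T) = (1 - 2)/(T + 1) = -1/(1 + T))
d(o(E(6, 4)))*37 - 69 = -7/((-1/(1 + 7*4)))*37 - 69 = -7/((-1/(1 + 28)))*37 - 69 = -7/((-1/29))*37 - 69 = -7/((-1*1/29))*37 - 69 = -7/(-1/29)*37 - 69 = -7*(-29)*37 - 69 = 203*37 - 69 = 7511 - 69 = 7442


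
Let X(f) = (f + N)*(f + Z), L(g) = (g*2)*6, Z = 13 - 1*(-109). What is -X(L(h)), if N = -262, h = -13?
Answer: -14212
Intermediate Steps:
Z = 122 (Z = 13 + 109 = 122)
L(g) = 12*g (L(g) = (2*g)*6 = 12*g)
X(f) = (-262 + f)*(122 + f) (X(f) = (f - 262)*(f + 122) = (-262 + f)*(122 + f))
-X(L(h)) = -(-31964 + (12*(-13))² - 1680*(-13)) = -(-31964 + (-156)² - 140*(-156)) = -(-31964 + 24336 + 21840) = -1*14212 = -14212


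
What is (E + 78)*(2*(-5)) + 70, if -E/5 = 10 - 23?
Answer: -1360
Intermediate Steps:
E = 65 (E = -5*(10 - 23) = -5*(-13) = 65)
(E + 78)*(2*(-5)) + 70 = (65 + 78)*(2*(-5)) + 70 = 143*(-10) + 70 = -1430 + 70 = -1360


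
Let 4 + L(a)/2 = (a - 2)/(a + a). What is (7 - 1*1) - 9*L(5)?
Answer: 363/5 ≈ 72.600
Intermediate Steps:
L(a) = -8 + (-2 + a)/a (L(a) = -8 + 2*((a - 2)/(a + a)) = -8 + 2*((-2 + a)/((2*a))) = -8 + 2*((-2 + a)*(1/(2*a))) = -8 + 2*((-2 + a)/(2*a)) = -8 + (-2 + a)/a)
(7 - 1*1) - 9*L(5) = (7 - 1*1) - 9*(-7 - 2/5) = (7 - 1) - 9*(-7 - 2*⅕) = 6 - 9*(-7 - ⅖) = 6 - 9*(-37/5) = 6 + 333/5 = 363/5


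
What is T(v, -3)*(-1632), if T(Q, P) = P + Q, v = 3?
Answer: 0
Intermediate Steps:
T(v, -3)*(-1632) = (-3 + 3)*(-1632) = 0*(-1632) = 0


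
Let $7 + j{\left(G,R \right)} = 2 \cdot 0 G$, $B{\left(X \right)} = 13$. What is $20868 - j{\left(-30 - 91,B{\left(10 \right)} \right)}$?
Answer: $20875$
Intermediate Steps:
$j{\left(G,R \right)} = -7$ ($j{\left(G,R \right)} = -7 + 2 \cdot 0 G = -7 + 0 G = -7 + 0 = -7$)
$20868 - j{\left(-30 - 91,B{\left(10 \right)} \right)} = 20868 - -7 = 20868 + 7 = 20875$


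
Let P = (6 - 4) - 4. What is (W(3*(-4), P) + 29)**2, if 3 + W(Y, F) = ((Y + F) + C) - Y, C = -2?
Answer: 484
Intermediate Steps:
P = -2 (P = 2 - 4 = -2)
W(Y, F) = -5 + F (W(Y, F) = -3 + (((Y + F) - 2) - Y) = -3 + (((F + Y) - 2) - Y) = -3 + ((-2 + F + Y) - Y) = -3 + (-2 + F) = -5 + F)
(W(3*(-4), P) + 29)**2 = ((-5 - 2) + 29)**2 = (-7 + 29)**2 = 22**2 = 484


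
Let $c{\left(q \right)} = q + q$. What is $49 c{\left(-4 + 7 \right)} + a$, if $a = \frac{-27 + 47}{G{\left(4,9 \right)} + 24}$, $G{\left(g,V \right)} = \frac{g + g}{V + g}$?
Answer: $\frac{4717}{16} \approx 294.81$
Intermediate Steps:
$G{\left(g,V \right)} = \frac{2 g}{V + g}$
$c{\left(q \right)} = 2 q$
$a = \frac{13}{16}$ ($a = \frac{-27 + 47}{2 \cdot 4 \frac{1}{9 + 4} + 24} = \frac{20}{2 \cdot 4 \cdot \frac{1}{13} + 24} = \frac{20}{\frac{8}{13} + 24} = \frac{20}{\frac{320}{13}} = 20 \cdot \frac{13}{320} = \frac{13}{16} \approx 0.8125$)
$49 c{\left(-4 + 7 \right)} + a = 49 \cdot 2 \left(-4 + 7\right) + \frac{13}{16} = 49 \cdot 2 \cdot 3 + \frac{13}{16} = 49 \cdot 6 + \frac{13}{16} = 294 + \frac{13}{16} = \frac{4717}{16}$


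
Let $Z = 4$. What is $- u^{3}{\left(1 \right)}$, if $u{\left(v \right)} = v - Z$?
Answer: $27$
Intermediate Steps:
$u{\left(v \right)} = -4 + v$ ($u{\left(v \right)} = v - 4 = -4 + v$)
$- u^{3}{\left(1 \right)} = - \left(-4 + 1\right)^{3} = - \left(-3\right)^{3} = \left(-1\right) \left(-27\right) = 27$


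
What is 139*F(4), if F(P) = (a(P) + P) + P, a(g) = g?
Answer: 1668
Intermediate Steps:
F(P) = 3*P (F(P) = (P + P) + P = 2*P + P = 3*P)
139*F(4) = 139*(3*4) = 139*12 = 1668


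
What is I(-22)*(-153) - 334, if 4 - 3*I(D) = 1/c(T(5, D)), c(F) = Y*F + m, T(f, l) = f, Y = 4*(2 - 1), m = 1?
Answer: -3749/7 ≈ -535.57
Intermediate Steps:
Y = 4 (Y = 4*1 = 4)
c(F) = 1 + 4*F (c(F) = 4*F + 1 = 1 + 4*F)
I(D) = 83/63 (I(D) = 4/3 - 1/(3*(1 + 4*5)) = 4/3 - 1/(3*(1 + 20)) = 4/3 - ⅓/21 = 4/3 - ⅓*1/21 = 4/3 - 1/63 = 83/63)
I(-22)*(-153) - 334 = (83/63)*(-153) - 334 = -1411/7 - 334 = -3749/7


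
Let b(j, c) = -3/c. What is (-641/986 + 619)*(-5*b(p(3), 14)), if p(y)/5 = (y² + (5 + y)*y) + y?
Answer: 1306485/1972 ≈ 662.52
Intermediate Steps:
p(y) = 5*y + 5*y² + 5*y*(5 + y) (p(y) = 5*((y² + (5 + y)*y) + y) = 5*((y² + y*(5 + y)) + y) = 5*(y + y² + y*(5 + y)) = 5*y + 5*y² + 5*y*(5 + y))
(-641/986 + 619)*(-5*b(p(3), 14)) = (-641/986 + 619)*(-(-15)/14) = (-641*1/986 + 619)*(-(-15)/14) = (-641/986 + 619)*(-5*(-3/14)) = (609693/986)*(15/14) = 1306485/1972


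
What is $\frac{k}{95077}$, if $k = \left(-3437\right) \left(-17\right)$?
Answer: $\frac{58429}{95077} \approx 0.61454$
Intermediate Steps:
$k = 58429$
$\frac{k}{95077} = \frac{58429}{95077}$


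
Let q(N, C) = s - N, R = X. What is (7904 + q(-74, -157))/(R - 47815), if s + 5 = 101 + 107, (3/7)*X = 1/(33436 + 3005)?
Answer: -894371463/5227279238 ≈ -0.17110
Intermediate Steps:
X = 7/109323 (X = 7/(3*(33436 + 3005)) = (7/3)/36441 = (7/3)*(1/36441) = 7/109323 ≈ 6.4030e-5)
s = 203 (s = -5 + (101 + 107) = -5 + 208 = 203)
R = 7/109323 ≈ 6.4030e-5
q(N, C) = 203 - N
(7904 + q(-74, -157))/(R - 47815) = (7904 + (203 - 1*(-74)))/(7/109323 - 47815) = (7904 + (203 + 74))/(-5227279238/109323) = (7904 + 277)*(-109323/5227279238) = 8181*(-109323/5227279238) = -894371463/5227279238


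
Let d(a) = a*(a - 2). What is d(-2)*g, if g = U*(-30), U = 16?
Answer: -3840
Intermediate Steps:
d(a) = a*(-2 + a)
g = -480 (g = 16*(-30) = -480)
d(-2)*g = -2*(-2 - 2)*(-480) = -2*(-4)*(-480) = 8*(-480) = -3840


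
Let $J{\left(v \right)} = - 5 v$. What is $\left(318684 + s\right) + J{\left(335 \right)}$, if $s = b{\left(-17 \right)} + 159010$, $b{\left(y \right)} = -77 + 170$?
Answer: $476112$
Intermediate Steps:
$b{\left(y \right)} = 93$
$s = 159103$ ($s = 93 + 159010 = 159103$)
$\left(318684 + s\right) + J{\left(335 \right)} = \left(318684 + 159103\right) - 1675 = 477787 - 1675 = 476112$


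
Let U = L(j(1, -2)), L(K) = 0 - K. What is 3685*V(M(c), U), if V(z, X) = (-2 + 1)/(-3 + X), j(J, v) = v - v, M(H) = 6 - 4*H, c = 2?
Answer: 3685/3 ≈ 1228.3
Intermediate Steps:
j(J, v) = 0
L(K) = -K
U = 0 (U = -1*0 = 0)
V(z, X) = -1/(-3 + X)
3685*V(M(c), U) = 3685*(-1/(-3 + 0)) = 3685*(-1/(-3)) = 3685*(-1*(-⅓)) = 3685*(⅓) = 3685/3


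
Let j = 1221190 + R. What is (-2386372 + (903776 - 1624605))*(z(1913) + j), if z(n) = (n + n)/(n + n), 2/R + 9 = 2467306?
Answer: -9362123668714039529/2467297 ≈ -3.7945e+12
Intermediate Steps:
R = 2/2467297 (R = 2/(-9 + 2467306) = 2/2467297 ≈ 8.1060e-7)
j = 3013038423432/2467297 (j = 1221190 + 2/2467297 = 3013038423432/2467297 ≈ 1.2212e+6)
z(n) = 1 (z(n) = (2*n)/((2*n)) = (2*n)*(1/(2*n)) = 1)
(-2386372 + (903776 - 1624605))*(z(1913) + j) = (-2386372 + (903776 - 1624605))*(1 + 3013038423432/2467297) = (-2386372 - 720829)*(3013040890729/2467297) = -3107201*3013040890729/2467297 = -9362123668714039529/2467297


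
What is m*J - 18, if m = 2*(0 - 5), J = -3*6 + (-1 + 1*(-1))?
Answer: 182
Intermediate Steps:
J = -20 (J = -18 + (-1 - 1) = -18 - 2 = -20)
m = -10 (m = 2*(-5) = -10)
m*J - 18 = -10*(-20) - 18 = 200 - 18 = 182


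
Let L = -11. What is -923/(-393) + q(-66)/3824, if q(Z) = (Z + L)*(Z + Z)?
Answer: 1881001/375708 ≈ 5.0065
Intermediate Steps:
q(Z) = 2*Z*(-11 + Z) (q(Z) = (Z - 11)*(Z + Z) = (-11 + Z)*(2*Z) = 2*Z*(-11 + Z))
-923/(-393) + q(-66)/3824 = -923/(-393) + (2*(-66)*(-11 - 66))/3824 = -923*(-1/393) + (2*(-66)*(-77))*(1/3824) = 923/393 + 10164*(1/3824) = 923/393 + 2541/956 = 1881001/375708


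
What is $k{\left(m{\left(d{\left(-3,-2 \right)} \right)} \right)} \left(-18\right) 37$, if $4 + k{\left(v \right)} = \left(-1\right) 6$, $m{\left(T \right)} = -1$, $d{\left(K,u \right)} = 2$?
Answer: $6660$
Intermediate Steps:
$k{\left(v \right)} = -10$ ($k{\left(v \right)} = -4 - 6 = -10$)
$k{\left(m{\left(d{\left(-3,-2 \right)} \right)} \right)} \left(-18\right) 37 = \left(-10\right) \left(-18\right) 37 = 180 \cdot 37 = 6660$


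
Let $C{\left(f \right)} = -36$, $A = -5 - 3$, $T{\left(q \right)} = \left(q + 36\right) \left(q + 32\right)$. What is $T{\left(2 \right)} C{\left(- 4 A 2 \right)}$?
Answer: $-46512$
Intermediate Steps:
$T{\left(q \right)} = \left(32 + q\right) \left(36 + q\right)$ ($T{\left(q \right)} = \left(36 + q\right) \left(32 + q\right) = \left(32 + q\right) \left(36 + q\right)$)
$A = -8$
$T{\left(2 \right)} C{\left(- 4 A 2 \right)} = \left(1152 + 2^{2} + 68 \cdot 2\right) \left(-36\right) = \left(1152 + 4 + 136\right) \left(-36\right) = 1292 \left(-36\right) = -46512$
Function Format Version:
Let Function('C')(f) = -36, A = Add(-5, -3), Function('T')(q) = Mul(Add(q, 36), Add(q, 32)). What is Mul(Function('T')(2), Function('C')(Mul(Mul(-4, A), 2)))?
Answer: -46512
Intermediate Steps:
Function('T')(q) = Mul(Add(32, q), Add(36, q)) (Function('T')(q) = Mul(Add(36, q), Add(32, q)) = Mul(Add(32, q), Add(36, q)))
A = -8
Mul(Function('T')(2), Function('C')(Mul(Mul(-4, A), 2))) = Mul(Add(1152, Pow(2, 2), Mul(68, 2)), -36) = Mul(Add(1152, 4, 136), -36) = Mul(1292, -36) = -46512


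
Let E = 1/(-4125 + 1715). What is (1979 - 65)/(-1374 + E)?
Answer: -419340/301031 ≈ -1.3930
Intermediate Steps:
E = -1/2410 (E = 1/(-2410) = -1/2410 ≈ -0.00041494)
(1979 - 65)/(-1374 + E) = (1979 - 65)/(-1374 - 1/2410) = 1914/(-3311341/2410) = 1914*(-2410/3311341) = -419340/301031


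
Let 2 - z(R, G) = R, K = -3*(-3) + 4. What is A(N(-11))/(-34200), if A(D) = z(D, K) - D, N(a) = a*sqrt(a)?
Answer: -1/17100 - 11*I*sqrt(11)/17100 ≈ -5.848e-5 - 0.0021335*I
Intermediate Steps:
K = 13 (K = 9 + 4 = 13)
z(R, G) = 2 - R
N(a) = a**(3/2)
A(D) = 2 - 2*D (A(D) = (2 - D) - D = 2 - 2*D)
A(N(-11))/(-34200) = (2 - (-22)*I*sqrt(11))/(-34200) = (2 - (-22)*I*sqrt(11))*(-1/34200) = (2 + 22*I*sqrt(11))*(-1/34200) = -1/17100 - 11*I*sqrt(11)/17100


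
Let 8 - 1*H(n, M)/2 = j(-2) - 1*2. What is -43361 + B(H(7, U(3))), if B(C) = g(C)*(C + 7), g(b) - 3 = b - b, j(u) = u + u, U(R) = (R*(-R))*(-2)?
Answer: -43256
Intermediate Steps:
U(R) = 2*R**2 (U(R) = -R**2*(-2) = 2*R**2)
j(u) = 2*u
g(b) = 3 (g(b) = 3 + (b - b) = 3 + 0 = 3)
H(n, M) = 28 (H(n, M) = 16 - 2*(2*(-2) - 1*2) = 16 - 2*(-4 - 2) = 16 - 2*(-6) = 16 + 12 = 28)
B(C) = 21 + 3*C (B(C) = 3*(C + 7) = 3*(7 + C) = 21 + 3*C)
-43361 + B(H(7, U(3))) = -43361 + (21 + 3*28) = -43361 + (21 + 84) = -43361 + 105 = -43256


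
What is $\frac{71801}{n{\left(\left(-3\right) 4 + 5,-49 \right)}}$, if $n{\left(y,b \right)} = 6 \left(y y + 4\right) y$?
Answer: $- \frac{71801}{2226} \approx -32.256$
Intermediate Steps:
$n{\left(y,b \right)} = y \left(24 + 6 y^{2}\right)$ ($n{\left(y,b \right)} = 6 \left(y^{2} + 4\right) y = 6 \left(4 + y^{2}\right) y = \left(24 + 6 y^{2}\right) y = y \left(24 + 6 y^{2}\right)$)
$\frac{71801}{n{\left(\left(-3\right) 4 + 5,-49 \right)}} = \frac{71801}{6 \left(\left(-3\right) 4 + 5\right) \left(4 + \left(\left(-3\right) 4 + 5\right)^{2}\right)} = \frac{71801}{6 \left(-12 + 5\right) \left(4 + \left(-12 + 5\right)^{2}\right)} = \frac{71801}{6 \left(-7\right) \left(4 + \left(-7\right)^{2}\right)} = \frac{71801}{6 \left(-7\right) \left(4 + 49\right)} = \frac{71801}{6 \left(-7\right) 53} = \frac{71801}{-2226} = 71801 \left(- \frac{1}{2226}\right) = - \frac{71801}{2226}$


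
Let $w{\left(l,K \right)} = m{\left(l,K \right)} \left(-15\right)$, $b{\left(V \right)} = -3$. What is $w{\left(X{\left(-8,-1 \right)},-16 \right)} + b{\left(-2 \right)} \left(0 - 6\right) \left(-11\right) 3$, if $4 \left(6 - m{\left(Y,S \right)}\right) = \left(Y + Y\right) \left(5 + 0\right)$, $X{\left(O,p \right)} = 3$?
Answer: $- \frac{1143}{2} \approx -571.5$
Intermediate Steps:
$m{\left(Y,S \right)} = 6 - \frac{5 Y}{2}$ ($m{\left(Y,S \right)} = 6 - \frac{\left(Y + Y\right) \left(5 + 0\right)}{4} = 6 - \frac{2 Y 5}{4} = 6 - \frac{10 Y}{4} = 6 - \frac{5 Y}{2}$)
$w{\left(l,K \right)} = -90 + \frac{75 l}{2}$ ($w{\left(l,K \right)} = \left(6 - \frac{5 l}{2}\right) \left(-15\right) = -90 + \frac{75 l}{2}$)
$w{\left(X{\left(-8,-1 \right)},-16 \right)} + b{\left(-2 \right)} \left(0 - 6\right) \left(-11\right) 3 = \left(-90 + \frac{75}{2} \cdot 3\right) + - 3 \left(0 - 6\right) \left(-11\right) 3 = \left(-90 + \frac{225}{2}\right) + - 3 \left(0 - 6\right) \left(-11\right) 3 = \frac{45}{2} + \left(-3\right) \left(-6\right) \left(-11\right) 3 = \frac{45}{2} + 18 \left(-11\right) 3 = \frac{45}{2} - 594 = - \frac{1143}{2}$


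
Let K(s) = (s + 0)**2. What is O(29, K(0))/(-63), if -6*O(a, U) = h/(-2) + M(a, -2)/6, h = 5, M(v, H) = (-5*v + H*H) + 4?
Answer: -38/567 ≈ -0.067019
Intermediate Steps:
M(v, H) = 4 + H**2 - 5*v (M(v, H) = (-5*v + H**2) + 4 = (H**2 - 5*v) + 4 = 4 + H**2 - 5*v)
K(s) = s**2
O(a, U) = 7/36 + 5*a/36 (O(a, U) = -(5/(-2) + (4 + (-2)**2 - 5*a)/6)/6 = -(5*(-1/2) + (4 + 4 - 5*a)*(1/6))/6 = -(-5/2 + (8 - 5*a)*(1/6))/6 = -(-5/2 + (4/3 - 5*a/6))/6 = -(-7/6 - 5*a/6)/6 = 7/36 + 5*a/36)
O(29, K(0))/(-63) = (7/36 + (5/36)*29)/(-63) = (7/36 + 145/36)*(-1/63) = (38/9)*(-1/63) = -38/567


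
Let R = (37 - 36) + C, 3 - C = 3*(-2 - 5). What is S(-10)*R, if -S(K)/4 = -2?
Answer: 200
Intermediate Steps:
S(K) = 8 (S(K) = -4*(-2) = 8)
C = 24 (C = 3 - 3*(-2 - 5) = 3 - 3*(-7) = 3 - 1*(-21) = 3 + 21 = 24)
R = 25 (R = (37 - 36) + 24 = 1 + 24 = 25)
S(-10)*R = 8*25 = 200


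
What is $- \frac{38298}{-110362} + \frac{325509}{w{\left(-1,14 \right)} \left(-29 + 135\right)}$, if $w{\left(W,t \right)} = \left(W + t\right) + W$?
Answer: $\frac{5995423219}{23396744} \approx 256.25$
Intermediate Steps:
$w{\left(W,t \right)} = t + 2 W$
$- \frac{38298}{-110362} + \frac{325509}{w{\left(-1,14 \right)} \left(-29 + 135\right)} = - \frac{38298}{-110362} + \frac{325509}{\left(14 + 2 \left(-1\right)\right) \left(-29 + 135\right)} = \left(-38298\right) \left(- \frac{1}{110362}\right) + \frac{325509}{\left(14 - 2\right) 106} = \frac{19149}{55181} + \frac{325509}{12 \cdot 106} = \frac{19149}{55181} + \frac{325509}{1272} = \frac{19149}{55181} + 325509 \cdot \frac{1}{1272} = \frac{19149}{55181} + \frac{108503}{424} = \frac{5995423219}{23396744}$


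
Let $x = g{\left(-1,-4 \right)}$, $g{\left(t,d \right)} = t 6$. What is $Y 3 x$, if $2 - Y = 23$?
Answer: $378$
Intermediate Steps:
$g{\left(t,d \right)} = 6 t$
$Y = -21$ ($Y = 2 - 23 = -21$)
$x = -6$ ($x = 6 \left(-1\right) = -6$)
$Y 3 x = \left(-21\right) 3 \left(-6\right) = \left(-63\right) \left(-6\right) = 378$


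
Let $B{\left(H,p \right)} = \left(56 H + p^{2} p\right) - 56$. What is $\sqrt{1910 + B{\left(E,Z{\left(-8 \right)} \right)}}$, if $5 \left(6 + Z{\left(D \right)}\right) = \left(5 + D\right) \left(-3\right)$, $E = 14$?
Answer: $\frac{\sqrt{1602445}}{25} \approx 50.635$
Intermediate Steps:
$Z{\left(D \right)} = -9 - \frac{3 D}{5}$ ($Z{\left(D \right)} = -6 + \frac{\left(5 + D\right) \left(-3\right)}{5} = -6 + \frac{-15 - 3 D}{5} = -6 - \left(3 + \frac{3 D}{5}\right) = -9 - \frac{3 D}{5}$)
$B{\left(H,p \right)} = -56 + p^{3} + 56 H$ ($B{\left(H,p \right)} = \left(56 H + p^{3}\right) - 56 = \left(p^{3} + 56 H\right) - 56 = -56 + p^{3} + 56 H$)
$\sqrt{1910 + B{\left(E,Z{\left(-8 \right)} \right)}} = \sqrt{1910 + \left(-56 + \left(-9 - - \frac{24}{5}\right)^{3} + 56 \cdot 14\right)} = \sqrt{1910 + \left(-56 + \left(-9 + \frac{24}{5}\right)^{3} + 784\right)} = \sqrt{1910 + \left(-56 + \left(- \frac{21}{5}\right)^{3} + 784\right)} = \sqrt{1910 - - \frac{81739}{125}} = \sqrt{1910 + \frac{81739}{125}} = \sqrt{\frac{320489}{125}} = \frac{\sqrt{1602445}}{25}$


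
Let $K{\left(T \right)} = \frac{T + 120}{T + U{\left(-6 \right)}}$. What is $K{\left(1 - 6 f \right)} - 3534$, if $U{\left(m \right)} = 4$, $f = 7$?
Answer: $- \frac{130837}{37} \approx -3536.1$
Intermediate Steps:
$K{\left(T \right)} = \frac{120 + T}{4 + T}$ ($K{\left(T \right)} = \frac{T + 120}{T + 4} = \frac{120 + T}{4 + T}$)
$K{\left(1 - 6 f \right)} - 3534 = \frac{120 + \left(1 - 42\right)}{4 + \left(1 - 42\right)} - 3534 = \frac{120 - 41}{4 - 41} - 3534 = \frac{1}{-37} \cdot 79 - 3534 = \left(- \frac{1}{37}\right) 79 - 3534 = - \frac{79}{37} - 3534 = - \frac{130837}{37}$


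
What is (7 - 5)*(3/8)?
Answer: ¾ ≈ 0.75000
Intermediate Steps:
(7 - 5)*(3/8) = 2*(3*(⅛)) = 2*(3/8) = ¾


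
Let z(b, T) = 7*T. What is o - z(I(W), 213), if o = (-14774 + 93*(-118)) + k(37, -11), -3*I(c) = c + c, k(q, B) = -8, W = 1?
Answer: -27247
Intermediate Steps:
I(c) = -2*c/3 (I(c) = -(c + c)/3 = -2*c/3)
o = -25756 (o = (-14774 + 93*(-118)) - 8 = (-14774 - 10974) - 8 = -25748 - 8 = -25756)
o - z(I(W), 213) = -25756 - 7*213 = -25756 - 1*1491 = -25756 - 1491 = -27247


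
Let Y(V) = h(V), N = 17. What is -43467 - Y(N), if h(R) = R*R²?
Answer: -48380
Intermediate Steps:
h(R) = R³
Y(V) = V³
-43467 - Y(N) = -43467 - 1*17³ = -43467 - 1*4913 = -43467 - 4913 = -48380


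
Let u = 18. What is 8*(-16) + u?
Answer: -110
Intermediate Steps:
8*(-16) + u = 8*(-16) + 18 = -128 + 18 = -110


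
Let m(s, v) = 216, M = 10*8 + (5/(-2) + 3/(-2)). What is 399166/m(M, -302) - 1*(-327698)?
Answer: 35590967/108 ≈ 3.2955e+5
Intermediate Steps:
M = 76 (M = 80 + (5*(-1/2) + 3*(-1/2)) = 80 + (-5/2 - 3/2) = 80 - 4 = 76)
399166/m(M, -302) - 1*(-327698) = 399166/216 - 1*(-327698) = 399166*(1/216) + 327698 = 199583/108 + 327698 = 35590967/108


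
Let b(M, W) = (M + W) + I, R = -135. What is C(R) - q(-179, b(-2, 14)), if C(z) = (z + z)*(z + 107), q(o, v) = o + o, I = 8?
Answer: 7918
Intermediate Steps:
b(M, W) = 8 + M + W (b(M, W) = (M + W) + 8 = 8 + M + W)
q(o, v) = 2*o
C(z) = 2*z*(107 + z) (C(z) = (2*z)*(107 + z) = 2*z*(107 + z))
C(R) - q(-179, b(-2, 14)) = 2*(-135)*(107 - 135) - 2*(-179) = 2*(-135)*(-28) - 1*(-358) = 7560 + 358 = 7918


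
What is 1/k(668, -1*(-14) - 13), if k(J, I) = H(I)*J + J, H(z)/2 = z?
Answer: 1/2004 ≈ 0.00049900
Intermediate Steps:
H(z) = 2*z
k(J, I) = J + 2*I*J (k(J, I) = (2*I)*J + J = 2*I*J + J = J + 2*I*J)
1/k(668, -1*(-14) - 13) = 1/(668*(1 + 2*(-1*(-14) - 13))) = 1/(668*(1 + 2*(14 - 13))) = 1/(668*(1 + 2*1)) = 1/(668*(1 + 2)) = 1/(668*3) = 1/2004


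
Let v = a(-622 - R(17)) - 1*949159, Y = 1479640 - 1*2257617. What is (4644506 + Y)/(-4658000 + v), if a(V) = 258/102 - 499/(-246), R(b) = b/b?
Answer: -16169824278/23449119877 ≈ -0.68957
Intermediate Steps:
R(b) = 1
a(V) = 19061/4182 (a(V) = 258*(1/102) - 499*(-1/246) = 43/17 + 499/246 = 19061/4182)
Y = -777977 (Y = 1479640 - 2257617 = -777977)
v = -3969363877/4182 (v = 19061/4182 - 1*949159 = 19061/4182 - 949159 = -3969363877/4182 ≈ -9.4915e+5)
(4644506 + Y)/(-4658000 + v) = (4644506 - 777977)/(-4658000 - 3969363877/4182) = 3866529/(-23449119877/4182) = 3866529*(-4182/23449119877) = -16169824278/23449119877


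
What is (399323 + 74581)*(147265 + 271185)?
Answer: 198305128800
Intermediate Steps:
(399323 + 74581)*(147265 + 271185) = 473904*418450 = 198305128800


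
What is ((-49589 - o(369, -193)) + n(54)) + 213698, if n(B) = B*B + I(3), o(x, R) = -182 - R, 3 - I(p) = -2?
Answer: 167019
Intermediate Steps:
I(p) = 5 (I(p) = 3 - 1*(-2) = 3 + 2 = 5)
n(B) = 5 + B² (n(B) = B*B + 5 = B² + 5 = 5 + B²)
((-49589 - o(369, -193)) + n(54)) + 213698 = ((-49589 - (-182 - 1*(-193))) + (5 + 54²)) + 213698 = ((-49589 - (-182 + 193)) + (5 + 2916)) + 213698 = ((-49589 - 1*11) + 2921) + 213698 = ((-49589 - 11) + 2921) + 213698 = (-49600 + 2921) + 213698 = -46679 + 213698 = 167019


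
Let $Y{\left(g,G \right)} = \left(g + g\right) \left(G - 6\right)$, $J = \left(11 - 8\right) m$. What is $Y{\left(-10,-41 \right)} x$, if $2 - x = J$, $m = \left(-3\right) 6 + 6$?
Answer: $35720$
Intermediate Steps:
$m = -12$ ($m = -18 + 6 = -12$)
$J = -36$ ($J = \left(11 - 8\right) \left(-12\right) = 3 \left(-12\right) = -36$)
$Y{\left(g,G \right)} = 2 g \left(-6 + G\right)$
$x = 38$ ($x = 2 - -36 = 2 + 36 = 38$)
$Y{\left(-10,-41 \right)} x = 2 \left(-10\right) \left(-6 - 41\right) 38 = 2 \left(-10\right) \left(-47\right) 38 = 940 \cdot 38 = 35720$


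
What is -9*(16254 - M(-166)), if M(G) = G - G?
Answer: -146286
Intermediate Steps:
M(G) = 0
-9*(16254 - M(-166)) = -9*(16254 - 1*0) = -9*(16254 + 0) = -9*16254 = -146286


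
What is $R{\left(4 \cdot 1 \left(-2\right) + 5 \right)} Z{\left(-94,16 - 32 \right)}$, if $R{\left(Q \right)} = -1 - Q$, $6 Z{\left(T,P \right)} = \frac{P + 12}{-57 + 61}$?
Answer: $- \frac{1}{3} \approx -0.33333$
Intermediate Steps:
$Z{\left(T,P \right)} = \frac{1}{2} + \frac{P}{24}$ ($Z{\left(T,P \right)} = \frac{\left(P + 12\right) \frac{1}{-57 + 61}}{6} = \frac{\left(12 + P\right) \frac{1}{4}}{6} = \frac{3 + \frac{P}{4}}{6} = \frac{1}{2} + \frac{P}{24}$)
$R{\left(4 \cdot 1 \left(-2\right) + 5 \right)} Z{\left(-94,16 - 32 \right)} = \left(-1 - \left(4 \cdot 1 \left(-2\right) + 5\right)\right) \left(\frac{1}{2} + \frac{16 - 32}{24}\right) = \left(-1 - \left(4 \left(-2\right) + 5\right)\right) \left(\frac{1}{2} + \frac{16 - 32}{24}\right) = \left(-1 - \left(-8 + 5\right)\right) \left(\frac{1}{2} + \frac{1}{24} \left(-16\right)\right) = \left(-1 - -3\right) \left(\frac{1}{2} - \frac{2}{3}\right) = \left(-1 + 3\right) \left(- \frac{1}{6}\right) = 2 \left(- \frac{1}{6}\right) = - \frac{1}{3}$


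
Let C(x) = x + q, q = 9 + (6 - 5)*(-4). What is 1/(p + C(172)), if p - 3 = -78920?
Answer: -1/78740 ≈ -1.2700e-5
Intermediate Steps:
p = -78917 (p = 3 - 78920 = -78917)
q = 5 (q = 9 + 1*(-4) = 9 - 4 = 5)
C(x) = 5 + x (C(x) = x + 5 = 5 + x)
1/(p + C(172)) = 1/(-78917 + (5 + 172)) = 1/(-78917 + 177) = 1/(-78740) = -1/78740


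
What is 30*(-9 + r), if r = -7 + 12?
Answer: -120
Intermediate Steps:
r = 5
30*(-9 + r) = 30*(-9 + 5) = 30*(-4) = -120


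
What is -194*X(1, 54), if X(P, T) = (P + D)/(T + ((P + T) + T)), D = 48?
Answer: -9506/163 ≈ -58.319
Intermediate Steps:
X(P, T) = (48 + P)/(P + 3*T) (X(P, T) = (P + 48)/(T + ((P + T) + T)) = (48 + P)/(T + (P + 2*T)) = (48 + P)/(P + 3*T))
-194*X(1, 54) = -194*(48 + 1)/(1 + 3*54) = -194*49/(1 + 162) = -194*49/163 = -9506/163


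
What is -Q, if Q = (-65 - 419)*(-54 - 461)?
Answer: -249260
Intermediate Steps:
Q = 249260 (Q = -484*(-515) = 249260)
-Q = -1*249260 = -249260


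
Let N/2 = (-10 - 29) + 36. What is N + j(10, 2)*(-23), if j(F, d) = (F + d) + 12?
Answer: -558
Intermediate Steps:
j(F, d) = 12 + F + d
N = -6 (N = 2*((-10 - 29) + 36) = 2*(-39 + 36) = 2*(-3) = -6)
N + j(10, 2)*(-23) = -6 + (12 + 10 + 2)*(-23) = -6 + 24*(-23) = -6 - 552 = -558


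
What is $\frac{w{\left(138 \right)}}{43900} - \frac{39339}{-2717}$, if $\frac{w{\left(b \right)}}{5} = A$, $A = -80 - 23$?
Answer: $\frac{345116569}{23855260} \approx 14.467$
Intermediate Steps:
$A = -103$
$w{\left(b \right)} = -515$ ($w{\left(b \right)} = 5 \left(-103\right) = -515$)
$\frac{w{\left(138 \right)}}{43900} - \frac{39339}{-2717} = - \frac{515}{43900} - \frac{39339}{-2717} = \left(-515\right) \frac{1}{43900} - - \frac{39339}{2717} = - \frac{103}{8780} + \frac{39339}{2717} = \frac{345116569}{23855260}$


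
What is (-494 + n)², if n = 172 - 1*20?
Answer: 116964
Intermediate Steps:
n = 152 (n = 172 - 20 = 152)
(-494 + n)² = (-494 + 152)² = (-342)² = 116964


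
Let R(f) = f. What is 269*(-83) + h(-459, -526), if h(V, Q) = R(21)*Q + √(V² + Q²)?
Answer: -33373 + √487357 ≈ -32675.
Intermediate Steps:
h(V, Q) = √(Q² + V²) + 21*Q (h(V, Q) = 21*Q + √(V² + Q²) = 21*Q + √(Q² + V²) = √(Q² + V²) + 21*Q)
269*(-83) + h(-459, -526) = 269*(-83) + (√((-526)² + (-459)²) + 21*(-526)) = -22327 + (√(276676 + 210681) - 11046) = -22327 + (√487357 - 11046) = -22327 + (-11046 + √487357) = -33373 + √487357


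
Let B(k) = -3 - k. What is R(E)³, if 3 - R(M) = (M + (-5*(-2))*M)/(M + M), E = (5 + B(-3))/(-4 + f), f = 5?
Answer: -125/8 ≈ -15.625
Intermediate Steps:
E = 5 (E = (5 + (-3 - 1*(-3)))/(-4 + 5) = (5 + (-3 + 3))/1 = (5 + 0)*1 = 5*1 = 5)
R(M) = -5/2 (R(M) = 3 - (M + (-5*(-2))*M)/(M + M) = 3 - (M + 10*M)/(2*M) = 3 - 11*M*1/(2*M) = 3 - 1*11/2 = 3 - 11/2 = -5/2)
R(E)³ = (-5/2)³ = -125/8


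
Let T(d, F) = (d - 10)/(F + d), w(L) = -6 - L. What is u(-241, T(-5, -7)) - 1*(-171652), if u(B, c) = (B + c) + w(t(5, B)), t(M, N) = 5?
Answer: 685605/4 ≈ 1.7140e+5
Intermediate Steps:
T(d, F) = (-10 + d)/(F + d)
u(B, c) = -11 + B + c (u(B, c) = (B + c) + (-6 - 1*5) = (B + c) + (-6 - 5) = (B + c) - 11 = -11 + B + c)
u(-241, T(-5, -7)) - 1*(-171652) = (-11 - 241 + (-10 - 5)/(-7 - 5)) - 1*(-171652) = (-11 - 241 - 15/(-12)) + 171652 = (-11 - 241 - 1/12*(-15)) + 171652 = (-11 - 241 + 5/4) + 171652 = -1003/4 + 171652 = 685605/4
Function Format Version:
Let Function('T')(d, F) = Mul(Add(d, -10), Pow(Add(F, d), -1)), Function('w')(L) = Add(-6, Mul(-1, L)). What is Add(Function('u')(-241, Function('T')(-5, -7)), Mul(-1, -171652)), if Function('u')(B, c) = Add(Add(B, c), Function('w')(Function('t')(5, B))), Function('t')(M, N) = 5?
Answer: Rational(685605, 4) ≈ 1.7140e+5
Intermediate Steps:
Function('T')(d, F) = Mul(Pow(Add(F, d), -1), Add(-10, d)) (Function('T')(d, F) = Mul(Add(-10, d), Pow(Add(F, d), -1)) = Mul(Pow(Add(F, d), -1), Add(-10, d)))
Function('u')(B, c) = Add(-11, B, c) (Function('u')(B, c) = Add(Add(B, c), Add(-6, Mul(-1, 5))) = Add(Add(B, c), Add(-6, -5)) = Add(Add(B, c), -11) = Add(-11, B, c))
Add(Function('u')(-241, Function('T')(-5, -7)), Mul(-1, -171652)) = Add(Add(-11, -241, Mul(Pow(Add(-7, -5), -1), Add(-10, -5))), Mul(-1, -171652)) = Add(Add(-11, -241, Mul(Pow(-12, -1), -15)), 171652) = Add(Add(-11, -241, Mul(Rational(-1, 12), -15)), 171652) = Add(Add(-11, -241, Rational(5, 4)), 171652) = Add(Rational(-1003, 4), 171652) = Rational(685605, 4)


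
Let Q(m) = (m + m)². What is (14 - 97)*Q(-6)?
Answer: -11952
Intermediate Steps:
Q(m) = 4*m² (Q(m) = (2*m)² = 4*m²)
(14 - 97)*Q(-6) = (14 - 97)*(4*(-6)²) = -332*36 = -83*144 = -11952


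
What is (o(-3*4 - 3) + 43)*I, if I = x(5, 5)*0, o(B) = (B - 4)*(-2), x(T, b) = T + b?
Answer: 0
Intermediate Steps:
o(B) = 8 - 2*B (o(B) = (-4 + B)*(-2) = 8 - 2*B)
I = 0 (I = (5 + 5)*0 = 10*0 = 0)
(o(-3*4 - 3) + 43)*I = ((8 - 2*(-3*4 - 3)) + 43)*0 = ((8 - 2*(-12 - 3)) + 43)*0 = ((8 - 2*(-15)) + 43)*0 = ((8 + 30) + 43)*0 = (38 + 43)*0 = 81*0 = 0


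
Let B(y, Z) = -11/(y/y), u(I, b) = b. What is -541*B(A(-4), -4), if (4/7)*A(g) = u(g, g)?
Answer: 5951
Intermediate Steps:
A(g) = 7*g/4
B(y, Z) = -11 (B(y, Z) = -11/1 = -11*1 = -11)
-541*B(A(-4), -4) = -541*(-11) = 5951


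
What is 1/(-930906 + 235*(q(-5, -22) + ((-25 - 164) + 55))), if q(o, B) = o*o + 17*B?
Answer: -1/1044411 ≈ -9.5748e-7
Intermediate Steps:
q(o, B) = o**2 + 17*B
1/(-930906 + 235*(q(-5, -22) + ((-25 - 164) + 55))) = 1/(-930906 + 235*(((-5)**2 + 17*(-22)) + ((-25 - 164) + 55))) = 1/(-930906 + 235*((25 - 374) + (-189 + 55))) = 1/(-930906 + 235*(-349 - 134)) = 1/(-930906 + 235*(-483)) = 1/(-930906 - 113505) = 1/(-1044411) = -1/1044411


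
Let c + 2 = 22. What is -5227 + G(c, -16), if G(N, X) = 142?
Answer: -5085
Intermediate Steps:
c = 20 (c = -2 + 22 = 20)
-5227 + G(c, -16) = -5227 + 142 = -5085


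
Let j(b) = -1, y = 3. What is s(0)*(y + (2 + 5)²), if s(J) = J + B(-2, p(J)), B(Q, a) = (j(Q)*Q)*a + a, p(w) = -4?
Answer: -624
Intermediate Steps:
B(Q, a) = a - Q*a (B(Q, a) = (-Q)*a + a = -Q*a + a = a - Q*a)
s(J) = -12 + J (s(J) = J - 4*(1 - 1*(-2)) = J - 4*(1 + 2) = J - 4*3 = J - 12 = -12 + J)
s(0)*(y + (2 + 5)²) = (-12 + 0)*(3 + (2 + 5)²) = -12*(3 + 7²) = -12*(3 + 49) = -12*52 = -624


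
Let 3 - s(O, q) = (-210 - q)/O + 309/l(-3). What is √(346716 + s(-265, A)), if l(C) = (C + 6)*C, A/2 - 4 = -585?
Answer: 2*√54789761505/795 ≈ 588.86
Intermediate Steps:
A = -1162 (A = 8 + 2*(-585) = 8 - 1170 = -1162)
l(C) = C*(6 + C) (l(C) = (6 + C)*C = C*(6 + C))
s(O, q) = 112/3 - (-210 - q)/O (s(O, q) = 3 - ((-210 - q)/O + 309/((-3*(6 - 3)))) = 3 - ((-210 - q)/O + 309/((-3*3))) = 3 - ((-210 - q)/O + 309/(-9)) = 3 - ((-210 - q)/O + 309*(-⅑)) = 3 - ((-210 - q)/O - 103/3) = 3 - (-103/3 + (-210 - q)/O) = 3 + (103/3 - (-210 - q)/O) = 112/3 - (-210 - q)/O)
√(346716 + s(-265, A)) = √(346716 + (210 - 1162 + (112/3)*(-265))/(-265)) = √(346716 - (210 - 1162 - 29680/3)/265) = √(346716 - 1/265*(-32536/3)) = √(346716 + 32536/795) = √(275671756/795) = 2*√54789761505/795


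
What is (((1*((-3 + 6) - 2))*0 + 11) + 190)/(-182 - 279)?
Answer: -201/461 ≈ -0.43601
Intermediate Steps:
(((1*((-3 + 6) - 2))*0 + 11) + 190)/(-182 - 279) = (((1*(3 - 2))*0 + 11) + 190)/(-461) = (((1*1)*0 + 11) + 190)*(-1/461) = ((1*0 + 11) + 190)*(-1/461) = ((0 + 11) + 190)*(-1/461) = (11 + 190)*(-1/461) = 201*(-1/461) = -201/461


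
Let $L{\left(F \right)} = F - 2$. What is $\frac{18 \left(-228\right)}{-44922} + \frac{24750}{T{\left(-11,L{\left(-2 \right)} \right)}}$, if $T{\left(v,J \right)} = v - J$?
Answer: $- \frac{185298462}{52409} \approx -3535.6$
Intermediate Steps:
$L{\left(F \right)} = -2 + F$
$\frac{18 \left(-228\right)}{-44922} + \frac{24750}{T{\left(-11,L{\left(-2 \right)} \right)}} = \frac{18 \left(-228\right)}{-44922} + \frac{24750}{-11 - \left(-2 - 2\right)} = \left(-4104\right) \left(- \frac{1}{44922}\right) + \frac{24750}{-11 - -4} = \frac{684}{7487} + \frac{24750}{-11 + 4} = \frac{684}{7487} + \frac{24750}{-7} = \frac{684}{7487} + 24750 \left(- \frac{1}{7}\right) = \frac{684}{7487} - \frac{24750}{7} = - \frac{185298462}{52409}$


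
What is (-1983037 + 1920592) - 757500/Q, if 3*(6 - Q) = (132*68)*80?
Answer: -7472851515/119677 ≈ -62442.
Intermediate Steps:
Q = -239354 (Q = 6 - 132*68*80/3 = 6 - 2992*80 = 6 - ⅓*718080 = 6 - 239360 = -239354)
(-1983037 + 1920592) - 757500/Q = (-1983037 + 1920592) - 757500/(-239354) = -62445 - 757500*(-1/239354) = -62445 + 378750/119677 = -7472851515/119677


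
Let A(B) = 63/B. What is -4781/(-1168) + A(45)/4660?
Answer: 27851369/6803600 ≈ 4.0936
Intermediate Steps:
-4781/(-1168) + A(45)/4660 = -4781/(-1168) + (63/45)/4660 = -4781*(-1/1168) + (63*(1/45))*(1/4660) = 4781/1168 + (7/5)*(1/4660) = 4781/1168 + 7/23300 = 27851369/6803600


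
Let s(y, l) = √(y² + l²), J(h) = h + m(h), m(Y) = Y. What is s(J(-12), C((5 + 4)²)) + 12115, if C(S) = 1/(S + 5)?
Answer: 12115 + √4260097/86 ≈ 12139.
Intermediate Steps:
C(S) = 1/(5 + S)
J(h) = 2*h (J(h) = h + h = 2*h)
s(y, l) = √(l² + y²)
s(J(-12), C((5 + 4)²)) + 12115 = √((1/(5 + (5 + 4)²))² + (2*(-12))²) + 12115 = √((1/(5 + 9²))² + (-24)²) + 12115 = √((1/(5 + 81))² + 576) + 12115 = √((1/86)² + 576) + 12115 = √(1/7396 + 576) + 12115 = √(4260097/7396) + 12115 = √4260097/86 + 12115 = 12115 + √4260097/86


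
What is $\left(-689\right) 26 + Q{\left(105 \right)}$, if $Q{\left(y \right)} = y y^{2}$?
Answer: $1139711$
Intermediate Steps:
$Q{\left(y \right)} = y^{3}$
$\left(-689\right) 26 + Q{\left(105 \right)} = \left(-689\right) 26 + 105^{3} = -17914 + 1157625 = 1139711$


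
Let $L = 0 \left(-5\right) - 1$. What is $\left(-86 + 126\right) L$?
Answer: $-40$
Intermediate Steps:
$L = -1$ ($L = 0 - 1 = -1$)
$\left(-86 + 126\right) L = \left(-86 + 126\right) \left(-1\right) = 40 \left(-1\right) = -40$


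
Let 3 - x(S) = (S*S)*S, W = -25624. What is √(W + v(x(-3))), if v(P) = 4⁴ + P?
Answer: I*√25338 ≈ 159.18*I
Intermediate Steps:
x(S) = 3 - S³ (x(S) = 3 - S*S*S = 3 - S²*S = 3 - S³)
v(P) = 256 + P
√(W + v(x(-3))) = √(-25624 + (256 + (3 - 1*(-3)³))) = √(-25624 + (256 + (3 - 1*(-27)))) = √(-25624 + (256 + (3 + 27))) = √(-25624 + (256 + 30)) = √(-25624 + 286) = √(-25338) = I*√25338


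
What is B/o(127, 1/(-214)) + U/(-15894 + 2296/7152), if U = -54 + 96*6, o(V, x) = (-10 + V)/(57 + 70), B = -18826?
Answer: -33972259182154/1662447033 ≈ -20435.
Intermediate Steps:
o(V, x) = -10/127 + V/127 (o(V, x) = (-10 + V)/127 = (-10 + V)*(1/127) = -10/127 + V/127)
U = 522 (U = -54 + 576 = 522)
B/o(127, 1/(-214)) + U/(-15894 + 2296/7152) = -18826/(-10/127 + (1/127)*127) + 522/(-15894 + 2296/7152) = -18826/(-10/127 + 1) + 522/(-15894 + 2296*(1/7152)) = -18826/117/127 + 522/(-15894 + 287/894) = -18826*127/117 + 522/(-14208949/894) = -2390902/117 + 522*(-894/14208949) = -2390902/117 - 466668/14208949 = -33972259182154/1662447033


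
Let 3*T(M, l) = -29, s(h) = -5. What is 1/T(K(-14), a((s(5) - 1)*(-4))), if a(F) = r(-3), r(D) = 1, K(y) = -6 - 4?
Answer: -3/29 ≈ -0.10345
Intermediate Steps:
K(y) = -10
a(F) = 1
T(M, l) = -29/3 (T(M, l) = (⅓)*(-29) = -29/3)
1/T(K(-14), a((s(5) - 1)*(-4))) = 1/(-29/3) = -3/29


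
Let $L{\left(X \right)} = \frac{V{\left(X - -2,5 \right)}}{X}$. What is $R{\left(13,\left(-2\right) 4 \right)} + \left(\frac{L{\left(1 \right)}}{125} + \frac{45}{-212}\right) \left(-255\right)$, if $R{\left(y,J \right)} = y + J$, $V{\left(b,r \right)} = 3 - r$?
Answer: $\frac{334999}{5300} \approx 63.207$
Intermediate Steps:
$R{\left(y,J \right)} = J + y$
$L{\left(X \right)} = - \frac{2}{X}$ ($L{\left(X \right)} = \frac{3 - 5}{X} = - \frac{2}{X}$)
$R{\left(13,\left(-2\right) 4 \right)} + \left(\frac{L{\left(1 \right)}}{125} + \frac{45}{-212}\right) \left(-255\right) = \left(\left(-2\right) 4 + 13\right) + \left(\frac{\left(-2\right) 1^{-1}}{125} + \frac{45}{-212}\right) \left(-255\right) = \left(-8 + 13\right) + \left(\left(-2\right) 1 \cdot \frac{1}{125} + 45 \left(- \frac{1}{212}\right)\right) \left(-255\right) = 5 + \left(\left(-2\right) \frac{1}{125} - \frac{45}{212}\right) \left(-255\right) = 5 + \left(- \frac{2}{125} - \frac{45}{212}\right) \left(-255\right) = 5 - - \frac{308499}{5300} = 5 + \frac{308499}{5300} = \frac{334999}{5300}$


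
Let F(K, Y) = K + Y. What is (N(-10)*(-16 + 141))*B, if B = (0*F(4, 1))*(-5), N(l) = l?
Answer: 0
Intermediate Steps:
B = 0 (B = (0*(4 + 1))*(-5) = (0*5)*(-5) = 0*(-5) = 0)
(N(-10)*(-16 + 141))*B = -10*(-16 + 141)*0 = -10*125*0 = -1250*0 = 0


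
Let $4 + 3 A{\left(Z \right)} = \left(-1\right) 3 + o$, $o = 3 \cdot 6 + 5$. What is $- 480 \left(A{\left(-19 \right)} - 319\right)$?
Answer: $150560$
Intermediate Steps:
$o = 23$ ($o = 18 + 5 = 23$)
$A{\left(Z \right)} = \frac{16}{3}$ ($A{\left(Z \right)} = - \frac{4}{3} + \frac{\left(-1\right) 3 + 23}{3} = - \frac{4}{3} + \frac{-3 + 23}{3} = - \frac{4}{3} + \frac{1}{3} \cdot 20 = - \frac{4}{3} + \frac{20}{3} = \frac{16}{3}$)
$- 480 \left(A{\left(-19 \right)} - 319\right) = - 480 \left(\frac{16}{3} - 319\right) = \left(-480\right) \left(- \frac{941}{3}\right) = 150560$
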